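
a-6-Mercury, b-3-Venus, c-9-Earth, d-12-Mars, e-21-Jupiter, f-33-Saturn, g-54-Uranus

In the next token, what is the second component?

87

Letter: a, b, c, d, e, f, g → h (letters move forward 1 place in the alphabet).
Second component: each term is the sum of the two before it; 6, 3, 9, 12, 21, 33, 54 → 87.
Planet: runs through the planets Mercury→Neptune; Mercury, Venus, Earth, Mars, Jupiter, Saturn, Uranus → Neptune.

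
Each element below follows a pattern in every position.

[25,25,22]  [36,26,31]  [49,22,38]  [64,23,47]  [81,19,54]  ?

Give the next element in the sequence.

First part: perfect squares: 5², 6², 7², …; 25, 36, 49, 64, 81 → 100.
Second part: alternating steps +1, −4, +1, −4, …, so 25, 26, 22, 23, 19 → 20.
Third part: alternating steps +9, +7, +9, +7, …; 22, 31, 38, 47, 54 → 63.
So the next element is [100,20,63].

[100,20,63]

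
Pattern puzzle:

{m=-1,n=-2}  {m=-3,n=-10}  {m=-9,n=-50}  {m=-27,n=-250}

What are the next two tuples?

M: ×3 each step, so -1, -3, -9, -27 → -81 → -243.
N: ×5 each step; -2, -10, -50, -250 → -1250 → -6250.
Putting the parts together: {m=-81,n=-1250} and then {m=-243,n=-6250}.

{m=-81,n=-1250}, {m=-243,n=-6250}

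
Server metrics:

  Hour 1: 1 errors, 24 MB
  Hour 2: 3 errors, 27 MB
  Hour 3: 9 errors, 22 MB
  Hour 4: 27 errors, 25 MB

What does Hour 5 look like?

For the errors, ×3 each step: 1, 3, 9, 27 → 81.
MB: alternating steps +3, −5, +3, −5, …; 24, 27, 22, 25 → 20.
So the next line is 81 errors, 20 MB.

81 errors, 20 MB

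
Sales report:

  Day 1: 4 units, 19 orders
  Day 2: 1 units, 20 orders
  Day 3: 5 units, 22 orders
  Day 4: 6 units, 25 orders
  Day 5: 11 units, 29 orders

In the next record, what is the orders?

Units goes 4, 1, 5, 6, 11 → 17 (each term is the sum of the two before it).
Orders — differences are 1, 2, 3, … (increasing by 1 each time): 19, 20, 22, 25, 29 → 34.

34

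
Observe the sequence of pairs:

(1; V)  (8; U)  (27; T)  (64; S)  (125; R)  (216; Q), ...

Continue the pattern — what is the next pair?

(343; P)

First entry: perfect cubes: 1³, 2³, 3³, …, so 1, 8, 27, 64, 125, 216 → 343.
Letter: V, U, T, S, R, Q → P (letters move back 1 place in the alphabet).
Putting it together: (343; P).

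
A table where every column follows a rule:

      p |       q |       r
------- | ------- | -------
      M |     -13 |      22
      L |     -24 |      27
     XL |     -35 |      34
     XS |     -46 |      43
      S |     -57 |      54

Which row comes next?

For the column p, runs through clothing sizes XS→XL: M, L, XL, XS, S → M.
Column q: -13, -24, -35, -46, -57 → -68 (−11 each step).
Column r: differences are 5, 7, 9, … (increasing by 2 each time); 22, 27, 34, 43, 54 → 67.
Combining the parts gives M  -68  67.

M  -68  67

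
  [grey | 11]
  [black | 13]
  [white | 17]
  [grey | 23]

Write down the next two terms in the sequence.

[black | 31], [white | 41]

Shade goes grey, black, white, grey → black → white (repeats grey → black → white).
Second slot goes 11, 13, 17, 23 → 31 → 41 (differences are 2, 4, 6, … (increasing by 2 each time)).
So the next two terms are [black | 31] and [white | 41].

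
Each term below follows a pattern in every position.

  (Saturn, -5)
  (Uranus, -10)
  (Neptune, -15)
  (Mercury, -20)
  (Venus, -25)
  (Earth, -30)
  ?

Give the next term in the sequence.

(Mars, -35)

For the planet, runs through the planets Mercury→Neptune: Saturn, Uranus, Neptune, Mercury, Venus, Earth → Mars.
Second coordinate goes -5, -10, -15, -20, -25, -30 → -35 (−5 each step).
Combining the parts gives (Mars, -35).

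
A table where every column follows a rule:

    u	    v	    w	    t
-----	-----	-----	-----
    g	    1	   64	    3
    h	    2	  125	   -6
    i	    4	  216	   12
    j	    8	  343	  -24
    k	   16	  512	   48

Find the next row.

Column u: letters move forward 1 place in the alphabet, so g, h, i, j, k → l.
Column v — ×2 each step: 1, 2, 4, 8, 16 → 32.
Column w: 64, 125, 216, 343, 512 → 729 (perfect cubes: 4³, 5³, 6³, …).
For the column t, ×(-2) each step: 3, -6, 12, -24, 48 → -96.
So the next row is l  32  729  -96.

l  32  729  -96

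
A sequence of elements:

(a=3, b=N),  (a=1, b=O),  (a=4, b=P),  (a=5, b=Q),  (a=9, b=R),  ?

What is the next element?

(a=14, b=S)

For the a, each term is the sum of the two before it: 3, 1, 4, 5, 9 → 14.
B: letters move forward 1 place in the alphabet, so N, O, P, Q, R → S.
So the next element is (a=14, b=S).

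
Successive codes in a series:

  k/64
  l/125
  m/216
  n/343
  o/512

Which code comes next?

Letter goes k, l, m, n, o → p (letters move forward 1 place in the alphabet).
Second component: perfect cubes: 4³, 5³, 6³, …, so 64, 125, 216, 343, 512 → 729.
Putting it together: p/729.

p/729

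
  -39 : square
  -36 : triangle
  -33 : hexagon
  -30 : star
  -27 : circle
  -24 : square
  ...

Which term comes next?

-21 : triangle

First entry: -39, -36, -33, -30, -27, -24 → -21 (+3 each step).
Shape goes square, triangle, hexagon, star, circle, square → triangle (repeats square → triangle → hexagon → star → circle).
Putting it together: -21 : triangle.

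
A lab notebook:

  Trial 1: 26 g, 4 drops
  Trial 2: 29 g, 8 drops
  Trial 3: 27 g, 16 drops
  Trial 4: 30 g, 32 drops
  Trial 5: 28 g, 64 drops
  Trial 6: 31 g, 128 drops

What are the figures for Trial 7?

29 g, 256 drops

G: 26, 29, 27, 30, 28, 31 → 29 (alternating steps +3, −2, +3, −2, …).
Drops goes 4, 8, 16, 32, 64, 128 → 256 (×2 each step).
Putting it together: 29 g, 256 drops.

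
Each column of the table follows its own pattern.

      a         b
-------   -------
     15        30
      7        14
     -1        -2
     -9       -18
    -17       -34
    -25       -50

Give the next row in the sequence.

Column a goes 15, 7, -1, -9, -17, -25 → -33 (−8 each step).
Column b: always 2 × the column a, so 30, 14, -2, -18, -34, -50 → -66.
So the next row is -33  -66.

-33  -66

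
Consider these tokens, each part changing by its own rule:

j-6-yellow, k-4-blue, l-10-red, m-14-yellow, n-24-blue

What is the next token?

Letter: letters move forward 1 place in the alphabet, so j, k, l, m, n → o.
Second component goes 6, 4, 10, 14, 24 → 38 (each term is the sum of the two before it).
Colour: repeats yellow → blue → red; yellow, blue, red, yellow, blue → red.
Putting it together: o-38-red.

o-38-red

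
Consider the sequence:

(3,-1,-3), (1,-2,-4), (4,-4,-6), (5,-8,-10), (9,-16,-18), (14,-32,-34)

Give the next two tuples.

(23,-64,-66), (37,-128,-130)

For the first coordinate, each term is the sum of the two before it: 3, 1, 4, 5, 9, 14 → 23 → 37.
For the second coordinate, ×2 each step: -1, -2, -4, -8, -16, -32 → -64 → -128.
Third coordinate: always 2 less than the second coordinate; -3, -4, -6, -10, -18, -34 → -66 → -130.
Putting the parts together: (23,-64,-66) and then (37,-128,-130).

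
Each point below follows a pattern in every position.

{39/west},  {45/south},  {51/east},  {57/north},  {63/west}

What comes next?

{69/south}

First component goes 39, 45, 51, 57, 63 → 69 (+6 each step).
Direction — repeats west → south → east → north: west, south, east, north, west → south.
Putting it together: {69/south}.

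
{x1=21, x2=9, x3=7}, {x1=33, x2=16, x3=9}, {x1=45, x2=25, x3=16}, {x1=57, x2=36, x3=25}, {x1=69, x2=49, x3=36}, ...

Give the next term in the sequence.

{x1=81, x2=64, x3=49}

X1: 21, 33, 45, 57, 69 → 81 (+12 each step).
X2: 9, 16, 25, 36, 49 → 64 (perfect squares: 3², 4², 5², …).
X3: always the previous value of the x2, so 7, 9, 16, 25, 36 → 49.
Combining the parts gives {x1=81, x2=64, x3=49}.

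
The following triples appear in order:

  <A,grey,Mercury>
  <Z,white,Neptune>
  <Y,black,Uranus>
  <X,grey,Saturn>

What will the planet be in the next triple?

For the letter, letters move back 1 place in the alphabet, wrapping A→Z: A, Z, Y, X → W.
Shade: repeats grey → white → black, so grey, white, black, grey → white.
Planet — runs backward through the planets Mercury→Neptune: Mercury, Neptune, Uranus, Saturn → Jupiter.

Jupiter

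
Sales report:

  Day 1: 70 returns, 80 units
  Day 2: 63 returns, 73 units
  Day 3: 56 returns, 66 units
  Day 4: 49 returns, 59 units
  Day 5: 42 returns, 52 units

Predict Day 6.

35 returns, 45 units

Returns — −7 each step: 70, 63, 56, 49, 42 → 35.
Units — always 10 more than the returns: 80, 73, 66, 59, 52 → 45.
So the next record is 35 returns, 45 units.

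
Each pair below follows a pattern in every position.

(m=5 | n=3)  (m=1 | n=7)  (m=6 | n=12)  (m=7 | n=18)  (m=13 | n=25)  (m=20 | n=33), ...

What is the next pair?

(m=33 | n=42)

M: each term is the sum of the two before it; 5, 1, 6, 7, 13, 20 → 33.
N: differences are 4, 5, 6, … (increasing by 1 each time), so 3, 7, 12, 18, 25, 33 → 42.
Combining the parts gives (m=33 | n=42).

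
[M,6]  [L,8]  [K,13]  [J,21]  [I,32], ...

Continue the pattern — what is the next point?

Letter: M, L, K, J, I → H (letters move back 1 place in the alphabet).
Second part: differences are 2, 5, 8, … (increasing by 3 each time); 6, 8, 13, 21, 32 → 46.
Combining the parts gives [H,46].

[H,46]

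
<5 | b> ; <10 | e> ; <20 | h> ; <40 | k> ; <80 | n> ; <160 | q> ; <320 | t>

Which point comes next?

First slot — ×2 each step: 5, 10, 20, 40, 80, 160, 320 → 640.
For the letter, letters move forward 3 places in the alphabet: b, e, h, k, n, q, t → w.
Combining the parts gives <640 | w>.

<640 | w>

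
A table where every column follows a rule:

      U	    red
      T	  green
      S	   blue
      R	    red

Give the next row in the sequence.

Q  green

Letter — letters move back 1 place in the alphabet: U, T, S, R → Q.
Colour: repeats red → green → blue, so red, green, blue, red → green.
Putting it together: Q  green.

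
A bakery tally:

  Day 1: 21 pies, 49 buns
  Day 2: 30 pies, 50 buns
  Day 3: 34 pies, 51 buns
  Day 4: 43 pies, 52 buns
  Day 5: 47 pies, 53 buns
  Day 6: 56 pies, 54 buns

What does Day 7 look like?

Pies: alternating steps +9, +4, +9, +4, …; 21, 30, 34, 43, 47, 56 → 60.
Buns: +1 each step; 49, 50, 51, 52, 53, 54 → 55.
Combining the parts gives 60 pies, 55 buns.

60 pies, 55 buns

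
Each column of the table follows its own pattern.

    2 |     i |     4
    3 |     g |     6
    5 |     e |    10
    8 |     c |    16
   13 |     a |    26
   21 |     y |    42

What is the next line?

34  w  68

First component — each term is the sum of the two before it: 2, 3, 5, 8, 13, 21 → 34.
Letter: letters move back 2 places in the alphabet, wrapping A→Z, so i, g, e, c, a, y → w.
Third component: always 2 × the first component; 4, 6, 10, 16, 26, 42 → 68.
Combining the parts gives 34  w  68.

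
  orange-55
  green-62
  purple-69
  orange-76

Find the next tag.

green-83

Colour: repeats orange → green → purple; orange, green, purple, orange → green.
Second component: +7 each step, so 55, 62, 69, 76 → 83.
Putting it together: green-83.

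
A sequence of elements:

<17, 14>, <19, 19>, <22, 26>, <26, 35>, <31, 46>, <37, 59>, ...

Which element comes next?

First part — differences are 2, 3, 4, … (increasing by 1 each time): 17, 19, 22, 26, 31, 37 → 44.
Second part: 14, 19, 26, 35, 46, 59 → 74 (differences are 5, 7, 9, … (increasing by 2 each time)).
So the next element is <44, 74>.

<44, 74>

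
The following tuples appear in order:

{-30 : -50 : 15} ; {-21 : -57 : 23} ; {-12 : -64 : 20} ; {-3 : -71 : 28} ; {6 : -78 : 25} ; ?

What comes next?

{15 : -85 : 33}

First component: +9 each step, so -30, -21, -12, -3, 6 → 15.
Second component: −7 each step; -50, -57, -64, -71, -78 → -85.
Third component: alternating steps +8, −3, +8, −3, …, so 15, 23, 20, 28, 25 → 33.
Combining the parts gives {15 : -85 : 33}.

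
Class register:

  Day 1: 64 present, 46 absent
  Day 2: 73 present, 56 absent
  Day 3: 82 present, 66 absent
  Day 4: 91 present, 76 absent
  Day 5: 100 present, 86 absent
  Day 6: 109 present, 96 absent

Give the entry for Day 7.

118 present, 106 absent

Present: +9 each step; 64, 73, 82, 91, 100, 109 → 118.
Absent: +10 each step; 46, 56, 66, 76, 86, 96 → 106.
Combining the parts gives 118 present, 106 absent.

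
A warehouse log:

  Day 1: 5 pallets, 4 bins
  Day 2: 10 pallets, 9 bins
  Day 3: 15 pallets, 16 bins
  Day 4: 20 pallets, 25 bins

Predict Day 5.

25 pallets, 36 bins

Pallets: +5 each step, so 5, 10, 15, 20 → 25.
For the bins, perfect squares: 2², 3², 4², …: 4, 9, 16, 25 → 36.
Putting it together: 25 pallets, 36 bins.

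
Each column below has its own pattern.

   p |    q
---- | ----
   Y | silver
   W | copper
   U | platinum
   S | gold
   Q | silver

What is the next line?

O  copper

Column p: letters move back 2 places in the alphabet, so Y, W, U, S, Q → O.
Column q: repeats silver → copper → platinum → gold, so silver, copper, platinum, gold, silver → copper.
So the next line is O  copper.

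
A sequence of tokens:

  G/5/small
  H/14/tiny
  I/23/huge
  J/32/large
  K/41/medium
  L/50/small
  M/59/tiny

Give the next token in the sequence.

Letter: G, H, I, J, K, L, M → N (letters move forward 1 place in the alphabet).
Second component goes 5, 14, 23, 32, 41, 50, 59 → 68 (+9 each step).
Size: repeats small → tiny → huge → large → medium, so small, tiny, huge, large, medium, small, tiny → huge.
Putting it together: N/68/huge.

N/68/huge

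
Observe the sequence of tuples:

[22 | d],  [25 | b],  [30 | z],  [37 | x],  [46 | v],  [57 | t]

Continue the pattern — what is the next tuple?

[70 | r]

First coordinate: 22, 25, 30, 37, 46, 57 → 70 (differences are 3, 5, 7, … (increasing by 2 each time)).
Letter — letters move back 2 places in the alphabet, wrapping A→Z: d, b, z, x, v, t → r.
Putting it together: [70 | r].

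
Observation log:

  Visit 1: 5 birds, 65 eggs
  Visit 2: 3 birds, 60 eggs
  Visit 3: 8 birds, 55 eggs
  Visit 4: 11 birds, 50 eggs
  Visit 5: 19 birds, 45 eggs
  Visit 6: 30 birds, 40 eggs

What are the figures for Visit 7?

Birds: each term is the sum of the two before it, so 5, 3, 8, 11, 19, 30 → 49.
Eggs: −5 each step; 65, 60, 55, 50, 45, 40 → 35.
Combining the parts gives 49 birds, 35 eggs.

49 birds, 35 eggs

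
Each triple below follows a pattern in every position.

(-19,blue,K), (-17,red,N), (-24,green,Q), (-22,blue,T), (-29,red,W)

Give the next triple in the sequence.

First component — alternating steps +2, −7, +2, −7, …: -19, -17, -24, -22, -29 → -27.
Colour: repeats blue → red → green; blue, red, green, blue, red → green.
Letter — letters move forward 3 places in the alphabet: K, N, Q, T, W → Z.
So the next triple is (-27,green,Z).

(-27,green,Z)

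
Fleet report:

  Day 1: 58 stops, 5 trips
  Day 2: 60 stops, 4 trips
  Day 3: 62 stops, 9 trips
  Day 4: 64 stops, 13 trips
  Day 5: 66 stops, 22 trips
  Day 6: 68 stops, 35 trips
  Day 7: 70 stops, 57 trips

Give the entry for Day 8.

72 stops, 92 trips

Stops: 58, 60, 62, 64, 66, 68, 70 → 72 (+2 each step).
Trips — each term is the sum of the two before it: 5, 4, 9, 13, 22, 35, 57 → 92.
So the next line is 72 stops, 92 trips.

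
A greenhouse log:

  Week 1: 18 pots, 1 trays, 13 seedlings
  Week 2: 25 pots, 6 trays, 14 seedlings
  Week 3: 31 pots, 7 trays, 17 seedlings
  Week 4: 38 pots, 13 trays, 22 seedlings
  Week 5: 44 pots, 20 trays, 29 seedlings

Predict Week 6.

Pots: alternating steps +7, +6, +7, +6, …; 18, 25, 31, 38, 44 → 51.
Trays goes 1, 6, 7, 13, 20 → 33 (each term is the sum of the two before it).
Seedlings — differences are 1, 3, 5, … (increasing by 2 each time): 13, 14, 17, 22, 29 → 38.
Putting it together: 51 pots, 33 trays, 38 seedlings.

51 pots, 33 trays, 38 seedlings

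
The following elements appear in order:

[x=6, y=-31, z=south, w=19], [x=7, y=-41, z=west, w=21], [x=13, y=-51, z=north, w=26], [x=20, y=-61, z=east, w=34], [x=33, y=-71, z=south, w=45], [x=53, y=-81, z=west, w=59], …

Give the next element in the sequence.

X: each term is the sum of the two before it, so 6, 7, 13, 20, 33, 53 → 86.
Y goes -31, -41, -51, -61, -71, -81 → -91 (−10 each step).
Z — repeats south → west → north → east: south, west, north, east, south, west → north.
W — differences are 2, 5, 8, … (increasing by 3 each time): 19, 21, 26, 34, 45, 59 → 76.
Putting it together: [x=86, y=-91, z=north, w=76].

[x=86, y=-91, z=north, w=76]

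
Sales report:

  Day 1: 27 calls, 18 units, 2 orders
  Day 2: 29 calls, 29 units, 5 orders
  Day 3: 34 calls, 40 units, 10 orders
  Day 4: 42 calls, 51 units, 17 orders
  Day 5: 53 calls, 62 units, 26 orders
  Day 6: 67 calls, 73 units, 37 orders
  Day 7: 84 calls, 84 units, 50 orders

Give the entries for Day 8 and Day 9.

104 calls, 95 units, 65 orders; 127 calls, 106 units, 82 orders

For the calls, differences are 2, 5, 8, … (increasing by 3 each time): 27, 29, 34, 42, 53, 67, 84 → 104 → 127.
For the units, +11 each step: 18, 29, 40, 51, 62, 73, 84 → 95 → 106.
Orders goes 2, 5, 10, 17, 26, 37, 50 → 65 → 82 (differences are 3, 5, 7, … (increasing by 2 each time)).
Putting the parts together: 104 calls, 95 units, 65 orders and then 127 calls, 106 units, 82 orders.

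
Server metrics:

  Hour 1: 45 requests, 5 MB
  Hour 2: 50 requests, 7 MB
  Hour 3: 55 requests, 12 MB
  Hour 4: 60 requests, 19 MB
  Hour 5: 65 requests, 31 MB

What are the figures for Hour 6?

70 requests, 50 MB

Requests goes 45, 50, 55, 60, 65 → 70 (+5 each step).
MB: each term is the sum of the two before it; 5, 7, 12, 19, 31 → 50.
Combining the parts gives 70 requests, 50 MB.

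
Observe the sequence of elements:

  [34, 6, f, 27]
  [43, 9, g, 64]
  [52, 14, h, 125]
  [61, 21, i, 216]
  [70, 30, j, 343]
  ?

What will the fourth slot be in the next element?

512

For the fourth slot, perfect cubes: 3³, 4³, 5³, …: 27, 64, 125, 216, 343 → 512.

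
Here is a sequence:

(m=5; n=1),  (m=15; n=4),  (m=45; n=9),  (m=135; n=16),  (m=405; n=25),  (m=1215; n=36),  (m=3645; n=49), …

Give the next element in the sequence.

(m=10935; n=64)

M: 5, 15, 45, 135, 405, 1215, 3645 → 10935 (×3 each step).
N: perfect squares: 1², 2², 3², …, so 1, 4, 9, 16, 25, 36, 49 → 64.
So the next element is (m=10935; n=64).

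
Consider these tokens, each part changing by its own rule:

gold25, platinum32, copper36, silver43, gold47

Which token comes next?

For the metal, repeats gold → platinum → copper → silver: gold, platinum, copper, silver, gold → platinum.
Second component — alternating steps +7, +4, +7, +4, …: 25, 32, 36, 43, 47 → 54.
So the next token is platinum54.

platinum54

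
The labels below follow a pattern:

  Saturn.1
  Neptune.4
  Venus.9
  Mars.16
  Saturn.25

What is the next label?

Planet: repeats Saturn → Neptune → Venus → Mars, so Saturn, Neptune, Venus, Mars, Saturn → Neptune.
Second component: perfect squares: 1², 2², 3², …; 1, 4, 9, 16, 25 → 36.
Putting it together: Neptune.36.

Neptune.36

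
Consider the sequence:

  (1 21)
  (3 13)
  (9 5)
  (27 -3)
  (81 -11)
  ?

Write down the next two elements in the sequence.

First value: ×3 each step; 1, 3, 9, 27, 81 → 243 → 729.
Second value: −8 each step; 21, 13, 5, -3, -11 → -19 → -27.
Putting the parts together: (243 -19) and then (729 -27).

(243 -19), (729 -27)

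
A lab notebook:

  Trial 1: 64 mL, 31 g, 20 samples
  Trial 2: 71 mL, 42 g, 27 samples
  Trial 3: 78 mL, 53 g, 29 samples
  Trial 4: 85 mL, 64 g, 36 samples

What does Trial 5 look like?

92 mL, 75 g, 38 samples

ML goes 64, 71, 78, 85 → 92 (+7 each step).
G: +11 each step, so 31, 42, 53, 64 → 75.
Samples: alternating steps +7, +2, +7, +2, …; 20, 27, 29, 36 → 38.
Putting it together: 92 mL, 75 g, 38 samples.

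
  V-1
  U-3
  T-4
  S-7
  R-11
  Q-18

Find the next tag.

P-29

Letter: letters move back 1 place in the alphabet, so V, U, T, S, R, Q → P.
Second component — each term is the sum of the two before it: 1, 3, 4, 7, 11, 18 → 29.
Putting it together: P-29.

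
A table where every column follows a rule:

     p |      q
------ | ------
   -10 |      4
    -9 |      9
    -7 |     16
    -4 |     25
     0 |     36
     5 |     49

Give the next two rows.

Column p: differences are 1, 2, 3, … (increasing by 1 each time); -10, -9, -7, -4, 0, 5 → 11 → 18.
Column q goes 4, 9, 16, 25, 36, 49 → 64 → 81 (perfect squares: 2², 3², 4², …).
So the next two rows are 11  64 and 18  81.

11  64; 18  81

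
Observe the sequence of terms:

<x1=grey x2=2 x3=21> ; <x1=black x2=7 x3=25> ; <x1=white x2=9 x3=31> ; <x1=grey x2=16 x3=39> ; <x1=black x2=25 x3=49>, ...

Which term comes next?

<x1=white x2=41 x3=61>

X1: grey, black, white, grey, black → white (repeats grey → black → white).
X2 goes 2, 7, 9, 16, 25 → 41 (each term is the sum of the two before it).
X3: 21, 25, 31, 39, 49 → 61 (differences are 4, 6, 8, … (increasing by 2 each time)).
Putting it together: <x1=white x2=41 x3=61>.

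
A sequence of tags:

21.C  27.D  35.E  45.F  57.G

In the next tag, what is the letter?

First component goes 21, 27, 35, 45, 57 → 71 (differences are 6, 8, 10, … (increasing by 2 each time)).
Letter: C, D, E, F, G → H (letters move forward 1 place in the alphabet).

H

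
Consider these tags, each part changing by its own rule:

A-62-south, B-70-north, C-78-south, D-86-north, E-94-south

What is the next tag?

Letter: letters move forward 1 place in the alphabet; A, B, C, D, E → F.
Second component: +8 each step; 62, 70, 78, 86, 94 → 102.
Direction: alternates south ↔ north, so south, north, south, north, south → north.
Combining the parts gives F-102-north.

F-102-north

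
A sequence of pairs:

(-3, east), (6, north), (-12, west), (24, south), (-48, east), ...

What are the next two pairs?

First entry goes -3, 6, -12, 24, -48 → 96 → -192 (×(-2) each step).
Direction: repeats east → north → west → south, so east, north, west, south, east → north → west.
Putting the parts together: (96, north) and then (-192, west).

(96, north), (-192, west)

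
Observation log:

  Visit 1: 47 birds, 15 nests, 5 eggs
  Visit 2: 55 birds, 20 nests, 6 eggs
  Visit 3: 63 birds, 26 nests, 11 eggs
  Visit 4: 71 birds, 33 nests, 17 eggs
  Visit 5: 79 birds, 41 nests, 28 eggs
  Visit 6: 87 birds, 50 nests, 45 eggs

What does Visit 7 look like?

For the birds, +8 each step: 47, 55, 63, 71, 79, 87 → 95.
Nests goes 15, 20, 26, 33, 41, 50 → 60 (differences are 5, 6, 7, … (increasing by 1 each time)).
Eggs goes 5, 6, 11, 17, 28, 45 → 73 (each term is the sum of the two before it).
Combining the parts gives 95 birds, 60 nests, 73 eggs.

95 birds, 60 nests, 73 eggs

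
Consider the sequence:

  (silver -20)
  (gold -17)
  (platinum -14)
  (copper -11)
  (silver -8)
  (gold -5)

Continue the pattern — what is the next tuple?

(platinum -2)

Metal: silver, gold, platinum, copper, silver, gold → platinum (repeats silver → gold → platinum → copper).
Second component — +3 each step: -20, -17, -14, -11, -8, -5 → -2.
Combining the parts gives (platinum -2).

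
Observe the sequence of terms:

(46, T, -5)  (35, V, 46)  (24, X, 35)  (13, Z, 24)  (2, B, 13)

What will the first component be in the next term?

First component: 46, 35, 24, 13, 2 → -9 (−11 each step).

-9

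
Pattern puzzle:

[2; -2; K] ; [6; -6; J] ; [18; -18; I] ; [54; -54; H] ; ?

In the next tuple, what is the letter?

G

Letter goes K, J, I, H → G (letters move back 1 place in the alphabet).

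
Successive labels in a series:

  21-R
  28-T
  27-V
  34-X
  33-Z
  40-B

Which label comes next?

First component: alternating steps +7, −1, +7, −1, …; 21, 28, 27, 34, 33, 40 → 39.
Letter: R, T, V, X, Z, B → D (letters move forward 2 places in the alphabet, wrapping Z→A).
Putting it together: 39-D.

39-D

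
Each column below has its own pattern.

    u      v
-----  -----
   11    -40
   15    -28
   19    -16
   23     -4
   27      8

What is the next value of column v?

Column v — +12 each step: -40, -28, -16, -4, 8 → 20.

20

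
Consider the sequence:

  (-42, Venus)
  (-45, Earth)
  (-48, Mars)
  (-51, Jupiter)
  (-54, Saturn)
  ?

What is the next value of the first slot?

-57

First slot: −3 each step, so -42, -45, -48, -51, -54 → -57.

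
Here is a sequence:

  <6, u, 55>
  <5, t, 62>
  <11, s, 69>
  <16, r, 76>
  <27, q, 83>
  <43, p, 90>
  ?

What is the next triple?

<70, o, 97>

First component goes 6, 5, 11, 16, 27, 43 → 70 (each term is the sum of the two before it).
Letter goes u, t, s, r, q, p → o (letters move back 1 place in the alphabet).
For the third component, +7 each step: 55, 62, 69, 76, 83, 90 → 97.
So the next triple is <70, o, 97>.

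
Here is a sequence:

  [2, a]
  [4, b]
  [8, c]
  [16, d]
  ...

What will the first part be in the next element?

First part: 2, 4, 8, 16 → 32 (×2 each step).

32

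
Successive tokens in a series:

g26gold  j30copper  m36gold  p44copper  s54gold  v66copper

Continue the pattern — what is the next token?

Letter — letters move forward 3 places in the alphabet: g, j, m, p, s, v → y.
Second component: differences are 4, 6, 8, … (increasing by 2 each time); 26, 30, 36, 44, 54, 66 → 80.
For the metal, alternates gold ↔ copper: gold, copper, gold, copper, gold, copper → gold.
Putting it together: y80gold.

y80gold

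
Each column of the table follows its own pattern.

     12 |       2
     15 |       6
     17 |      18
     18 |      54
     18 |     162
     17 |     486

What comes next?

15  1458

First component goes 12, 15, 17, 18, 18, 17 → 15 (differences are 3, 2, 1, … (decreasing by 1 each time)).
Second component: ×3 each step, so 2, 6, 18, 54, 162, 486 → 1458.
So the next row is 15  1458.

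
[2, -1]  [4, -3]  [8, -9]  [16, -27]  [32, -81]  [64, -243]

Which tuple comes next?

[128, -729]

First value: 2, 4, 8, 16, 32, 64 → 128 (×2 each step).
Second value goes -1, -3, -9, -27, -81, -243 → -729 (×3 each step).
Combining the parts gives [128, -729].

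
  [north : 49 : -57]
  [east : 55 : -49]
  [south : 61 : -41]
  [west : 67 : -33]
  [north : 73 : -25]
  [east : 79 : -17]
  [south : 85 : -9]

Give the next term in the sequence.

Direction: north, east, south, west, north, east, south → west (repeats north → east → south → west).
Second slot goes 49, 55, 61, 67, 73, 79, 85 → 91 (+6 each step).
Third slot goes -57, -49, -41, -33, -25, -17, -9 → -1 (+8 each step).
Putting it together: [west : 91 : -1].

[west : 91 : -1]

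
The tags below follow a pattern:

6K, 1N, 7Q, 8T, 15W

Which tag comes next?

First component goes 6, 1, 7, 8, 15 → 23 (each term is the sum of the two before it).
Letter — letters move forward 3 places in the alphabet: K, N, Q, T, W → Z.
Combining the parts gives 23Z.

23Z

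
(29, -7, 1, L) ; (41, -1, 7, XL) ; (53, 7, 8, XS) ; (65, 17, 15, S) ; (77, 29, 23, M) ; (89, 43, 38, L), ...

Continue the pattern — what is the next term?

First entry: 29, 41, 53, 65, 77, 89 → 101 (+12 each step).
Second entry: -7, -1, 7, 17, 29, 43 → 59 (differences are 6, 8, 10, … (increasing by 2 each time)).
Third entry — each term is the sum of the two before it: 1, 7, 8, 15, 23, 38 → 61.
For the size, repeats L → XL → XS → S → M: L, XL, XS, S, M, L → XL.
Combining the parts gives (101, 59, 61, XL).

(101, 59, 61, XL)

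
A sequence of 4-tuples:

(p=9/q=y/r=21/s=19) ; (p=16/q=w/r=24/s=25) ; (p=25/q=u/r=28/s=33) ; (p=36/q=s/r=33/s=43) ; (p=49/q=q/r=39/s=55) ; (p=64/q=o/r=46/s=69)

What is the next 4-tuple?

(p=81/q=m/r=54/s=85)

P: 9, 16, 25, 36, 49, 64 → 81 (perfect squares: 3², 4², 5², …).
Q: y, w, u, s, q, o → m (letters move back 2 places in the alphabet).
R: 21, 24, 28, 33, 39, 46 → 54 (differences are 3, 4, 5, … (increasing by 1 each time)).
For the s, differences are 6, 8, 10, … (increasing by 2 each time): 19, 25, 33, 43, 55, 69 → 85.
Combining the parts gives (p=81/q=m/r=54/s=85).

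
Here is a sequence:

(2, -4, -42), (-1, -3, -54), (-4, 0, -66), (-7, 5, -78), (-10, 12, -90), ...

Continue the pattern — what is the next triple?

First entry: −3 each step; 2, -1, -4, -7, -10 → -13.
For the second entry, differences are 1, 3, 5, … (increasing by 2 each time): -4, -3, 0, 5, 12 → 21.
Third entry — −12 each step: -42, -54, -66, -78, -90 → -102.
So the next triple is (-13, 21, -102).

(-13, 21, -102)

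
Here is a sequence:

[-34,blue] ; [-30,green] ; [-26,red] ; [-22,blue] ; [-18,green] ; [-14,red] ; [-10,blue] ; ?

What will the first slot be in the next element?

First slot: -34, -30, -26, -22, -18, -14, -10 → -6 (+4 each step).
Colour: repeats blue → green → red; blue, green, red, blue, green, red, blue → green.

-6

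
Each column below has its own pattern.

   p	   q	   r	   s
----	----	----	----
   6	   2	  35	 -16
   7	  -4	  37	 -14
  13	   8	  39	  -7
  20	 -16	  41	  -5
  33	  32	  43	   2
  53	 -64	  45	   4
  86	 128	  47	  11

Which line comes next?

For the column p, each term is the sum of the two before it: 6, 7, 13, 20, 33, 53, 86 → 139.
Column q — ×(-2) each step: 2, -4, 8, -16, 32, -64, 128 → -256.
Column r goes 35, 37, 39, 41, 43, 45, 47 → 49 (+2 each step).
Column s goes -16, -14, -7, -5, 2, 4, 11 → 13 (alternating steps +2, +7, +2, +7, …).
So the next line is 139  -256  49  13.

139  -256  49  13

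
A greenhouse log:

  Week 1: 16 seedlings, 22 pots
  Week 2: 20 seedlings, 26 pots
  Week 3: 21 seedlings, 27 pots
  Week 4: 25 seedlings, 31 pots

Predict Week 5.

26 seedlings, 32 pots

Seedlings: alternating steps +4, +1, +4, +1, …, so 16, 20, 21, 25 → 26.
Pots goes 22, 26, 27, 31 → 32 (always 6 more than the seedlings).
So the next record is 26 seedlings, 32 pots.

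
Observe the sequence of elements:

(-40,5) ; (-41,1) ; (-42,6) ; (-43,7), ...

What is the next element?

(-44,13)

First entry: −1 each step; -40, -41, -42, -43 → -44.
Second entry: each term is the sum of the two before it; 5, 1, 6, 7 → 13.
So the next element is (-44,13).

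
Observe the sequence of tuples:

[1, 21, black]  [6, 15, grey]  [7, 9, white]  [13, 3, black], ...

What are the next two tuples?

First slot: each term is the sum of the two before it; 1, 6, 7, 13 → 20 → 33.
Second slot: −6 each step; 21, 15, 9, 3 → -3 → -9.
For the shade, repeats black → grey → white: black, grey, white, black → grey → white.
Putting the parts together: [20, -3, grey] and then [33, -9, white].

[20, -3, grey], [33, -9, white]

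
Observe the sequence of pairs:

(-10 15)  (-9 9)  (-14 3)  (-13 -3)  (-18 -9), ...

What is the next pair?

First component goes -10, -9, -14, -13, -18 → -17 (alternating steps +1, −5, +1, −5, …).
Second component: 15, 9, 3, -3, -9 → -15 (−6 each step).
So the next pair is (-17 -15).

(-17 -15)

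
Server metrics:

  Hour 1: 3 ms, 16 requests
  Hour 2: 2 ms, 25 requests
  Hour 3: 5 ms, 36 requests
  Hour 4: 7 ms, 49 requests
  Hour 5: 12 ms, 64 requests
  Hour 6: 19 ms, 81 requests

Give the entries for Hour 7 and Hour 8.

31 ms, 100 requests; 50 ms, 121 requests

Ms goes 3, 2, 5, 7, 12, 19 → 31 → 50 (each term is the sum of the two before it).
Requests: perfect squares: 4², 5², 6², …, so 16, 25, 36, 49, 64, 81 → 100 → 121.
Putting the parts together: 31 ms, 100 requests and then 50 ms, 121 requests.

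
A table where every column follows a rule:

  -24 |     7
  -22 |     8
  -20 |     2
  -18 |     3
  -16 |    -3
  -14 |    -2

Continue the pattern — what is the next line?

First component goes -24, -22, -20, -18, -16, -14 → -12 (+2 each step).
Second component: alternating steps +1, −6, +1, −6, …; 7, 8, 2, 3, -3, -2 → -8.
Putting it together: -12  -8.

-12  -8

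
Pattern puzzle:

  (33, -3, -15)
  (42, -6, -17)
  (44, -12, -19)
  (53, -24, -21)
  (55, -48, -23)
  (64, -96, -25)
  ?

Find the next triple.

For the first value, alternating steps +9, +2, +9, +2, …: 33, 42, 44, 53, 55, 64 → 66.
Second value goes -3, -6, -12, -24, -48, -96 → -192 (×2 each step).
Third value: −2 each step; -15, -17, -19, -21, -23, -25 → -27.
So the next triple is (66, -192, -27).

(66, -192, -27)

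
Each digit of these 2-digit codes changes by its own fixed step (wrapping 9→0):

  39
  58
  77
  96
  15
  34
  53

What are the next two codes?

72, 91

First digit — +2 each step, mod 10: 3, 5, 7, 9, 1, 3, 5 → 7 → 9.
Second digit goes 9, 8, 7, 6, 5, 4, 3 → 2 → 1 (−1 each step, mod 10).
Putting the parts together: 72 and then 91.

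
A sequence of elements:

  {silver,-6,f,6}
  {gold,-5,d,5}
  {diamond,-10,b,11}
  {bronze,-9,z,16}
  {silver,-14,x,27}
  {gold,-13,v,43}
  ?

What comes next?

{diamond,-18,t,70}

Rank — repeats silver → gold → diamond → bronze: silver, gold, diamond, bronze, silver, gold → diamond.
Second slot: -6, -5, -10, -9, -14, -13 → -18 (alternating steps +1, −5, +1, −5, …).
Letter: f, d, b, z, x, v → t (letters move back 2 places in the alphabet, wrapping A→Z).
Fourth slot: each term is the sum of the two before it, so 6, 5, 11, 16, 27, 43 → 70.
Combining the parts gives {diamond,-18,t,70}.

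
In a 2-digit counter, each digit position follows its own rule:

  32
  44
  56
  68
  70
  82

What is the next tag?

First digit: 3, 4, 5, 6, 7, 8 → 9 (+1 each step, mod 10).
Second digit: +2 each step, mod 10; 2, 4, 6, 8, 0, 2 → 4.
Combining the parts gives 94.

94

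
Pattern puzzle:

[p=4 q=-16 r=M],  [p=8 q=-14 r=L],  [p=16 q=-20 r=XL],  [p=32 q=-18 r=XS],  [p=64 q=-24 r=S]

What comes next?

[p=128 q=-22 r=M]

P: ×2 each step; 4, 8, 16, 32, 64 → 128.
Q: -16, -14, -20, -18, -24 → -22 (alternating steps +2, −6, +2, −6, …).
R: runs through clothing sizes XS→XL, so M, L, XL, XS, S → M.
Putting it together: [p=128 q=-22 r=M].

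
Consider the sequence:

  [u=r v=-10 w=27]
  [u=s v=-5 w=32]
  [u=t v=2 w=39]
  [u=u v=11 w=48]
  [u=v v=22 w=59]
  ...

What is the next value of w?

U goes r, s, t, u, v → w (letters move forward 1 place in the alphabet).
V goes -10, -5, 2, 11, 22 → 35 (differences are 5, 7, 9, … (increasing by 2 each time)).
W: 27, 32, 39, 48, 59 → 72 (differences are 5, 7, 9, … (increasing by 2 each time)).

72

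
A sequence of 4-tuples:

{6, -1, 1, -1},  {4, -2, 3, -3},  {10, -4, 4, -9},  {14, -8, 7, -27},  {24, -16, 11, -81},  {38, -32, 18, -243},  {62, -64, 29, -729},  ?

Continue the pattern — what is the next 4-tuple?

First coordinate goes 6, 4, 10, 14, 24, 38, 62 → 100 (each term is the sum of the two before it).
Second coordinate goes -1, -2, -4, -8, -16, -32, -64 → -128 (×2 each step).
For the third coordinate, each term is the sum of the two before it: 1, 3, 4, 7, 11, 18, 29 → 47.
For the fourth coordinate, ×3 each step: -1, -3, -9, -27, -81, -243, -729 → -2187.
So the next 4-tuple is {100, -128, 47, -2187}.

{100, -128, 47, -2187}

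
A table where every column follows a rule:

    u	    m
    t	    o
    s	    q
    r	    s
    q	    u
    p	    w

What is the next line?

First letter: letters move back 1 place in the alphabet, so u, t, s, r, q, p → o.
Second letter goes m, o, q, s, u, w → y (letters move forward 2 places in the alphabet).
Combining the parts gives o  y.

o  y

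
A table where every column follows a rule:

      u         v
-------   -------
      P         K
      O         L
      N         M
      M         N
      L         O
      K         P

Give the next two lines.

J  Q; I  R

Column u — letters move back 1 place in the alphabet: P, O, N, M, L, K → J → I.
Column v — letters move forward 1 place in the alphabet: K, L, M, N, O, P → Q → R.
Putting the parts together: J  Q and then I  R.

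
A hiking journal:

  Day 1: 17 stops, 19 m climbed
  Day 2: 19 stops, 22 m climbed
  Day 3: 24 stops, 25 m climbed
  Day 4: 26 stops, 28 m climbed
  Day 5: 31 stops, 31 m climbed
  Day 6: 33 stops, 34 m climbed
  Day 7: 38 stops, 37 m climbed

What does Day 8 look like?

40 stops, 40 m climbed

For the stops, alternating steps +2, +5, +2, +5, …: 17, 19, 24, 26, 31, 33, 38 → 40.
M climbed — +3 each step: 19, 22, 25, 28, 31, 34, 37 → 40.
So the next record is 40 stops, 40 m climbed.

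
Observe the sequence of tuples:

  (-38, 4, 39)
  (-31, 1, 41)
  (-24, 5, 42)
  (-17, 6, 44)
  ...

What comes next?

(-10, 11, 45)

First slot — +7 each step: -38, -31, -24, -17 → -10.
Second slot: 4, 1, 5, 6 → 11 (each term is the sum of the two before it).
Third slot: alternating steps +2, +1, +2, +1, …, so 39, 41, 42, 44 → 45.
Combining the parts gives (-10, 11, 45).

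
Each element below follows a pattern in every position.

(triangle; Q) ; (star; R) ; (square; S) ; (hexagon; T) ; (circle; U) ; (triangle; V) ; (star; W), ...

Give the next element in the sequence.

(square; X)

For the shape, repeats triangle → star → square → hexagon → circle: triangle, star, square, hexagon, circle, triangle, star → square.
Letter: Q, R, S, T, U, V, W → X (letters move forward 1 place in the alphabet).
So the next element is (square; X).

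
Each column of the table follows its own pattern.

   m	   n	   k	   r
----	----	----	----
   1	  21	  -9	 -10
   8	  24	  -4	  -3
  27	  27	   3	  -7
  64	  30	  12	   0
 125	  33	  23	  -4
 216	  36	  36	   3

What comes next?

343  39  51  -1

Column m: 1, 8, 27, 64, 125, 216 → 343 (perfect cubes: 1³, 2³, 3³, …).
Column n: +3 each step, so 21, 24, 27, 30, 33, 36 → 39.
For the column k, differences are 5, 7, 9, … (increasing by 2 each time): -9, -4, 3, 12, 23, 36 → 51.
Column r: alternating steps +7, −4, +7, −4, …; -10, -3, -7, 0, -4, 3 → -1.
So the next row is 343  39  51  -1.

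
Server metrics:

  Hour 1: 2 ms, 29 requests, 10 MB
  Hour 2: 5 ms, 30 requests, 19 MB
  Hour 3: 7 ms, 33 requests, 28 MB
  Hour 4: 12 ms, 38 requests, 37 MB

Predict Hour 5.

Ms: each term is the sum of the two before it, so 2, 5, 7, 12 → 19.
Requests goes 29, 30, 33, 38 → 45 (differences are 1, 3, 5, … (increasing by 2 each time)).
MB goes 10, 19, 28, 37 → 46 (+9 each step).
Putting it together: 19 ms, 45 requests, 46 MB.

19 ms, 45 requests, 46 MB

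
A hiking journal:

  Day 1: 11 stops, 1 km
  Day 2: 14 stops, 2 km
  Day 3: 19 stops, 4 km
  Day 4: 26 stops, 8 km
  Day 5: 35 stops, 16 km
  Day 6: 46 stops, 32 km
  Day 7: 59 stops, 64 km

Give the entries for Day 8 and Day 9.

74 stops, 128 km; 91 stops, 256 km

Stops: differences are 3, 5, 7, … (increasing by 2 each time); 11, 14, 19, 26, 35, 46, 59 → 74 → 91.
Km goes 1, 2, 4, 8, 16, 32, 64 → 128 → 256 (×2 each step).
So the next two records are 74 stops, 128 km and 91 stops, 256 km.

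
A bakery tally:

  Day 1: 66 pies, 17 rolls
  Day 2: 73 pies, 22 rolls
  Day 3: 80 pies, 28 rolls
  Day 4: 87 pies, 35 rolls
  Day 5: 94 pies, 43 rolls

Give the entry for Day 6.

101 pies, 52 rolls

Pies: 66, 73, 80, 87, 94 → 101 (+7 each step).
Rolls — differences are 5, 6, 7, … (increasing by 1 each time): 17, 22, 28, 35, 43 → 52.
Combining the parts gives 101 pies, 52 rolls.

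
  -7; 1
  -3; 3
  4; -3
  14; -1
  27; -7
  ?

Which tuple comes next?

43; -5

First component: differences are 4, 7, 10, … (increasing by 3 each time), so -7, -3, 4, 14, 27 → 43.
Second component: 1, 3, -3, -1, -7 → -5 (alternating steps +2, −6, +2, −6, …).
Putting it together: 43; -5.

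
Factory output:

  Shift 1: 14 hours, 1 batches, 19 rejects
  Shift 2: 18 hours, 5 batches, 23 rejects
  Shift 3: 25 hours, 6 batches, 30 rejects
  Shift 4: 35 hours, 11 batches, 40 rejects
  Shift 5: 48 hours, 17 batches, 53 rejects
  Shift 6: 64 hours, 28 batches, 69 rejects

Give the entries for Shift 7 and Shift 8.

83 hours, 45 batches, 88 rejects; 105 hours, 73 batches, 110 rejects

For the hours, differences are 4, 7, 10, … (increasing by 3 each time): 14, 18, 25, 35, 48, 64 → 83 → 105.
Batches: each term is the sum of the two before it, so 1, 5, 6, 11, 17, 28 → 45 → 73.
Rejects: 19, 23, 30, 40, 53, 69 → 88 → 110 (always 5 more than the hours).
Putting the parts together: 83 hours, 45 batches, 88 rejects and then 105 hours, 73 batches, 110 rejects.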